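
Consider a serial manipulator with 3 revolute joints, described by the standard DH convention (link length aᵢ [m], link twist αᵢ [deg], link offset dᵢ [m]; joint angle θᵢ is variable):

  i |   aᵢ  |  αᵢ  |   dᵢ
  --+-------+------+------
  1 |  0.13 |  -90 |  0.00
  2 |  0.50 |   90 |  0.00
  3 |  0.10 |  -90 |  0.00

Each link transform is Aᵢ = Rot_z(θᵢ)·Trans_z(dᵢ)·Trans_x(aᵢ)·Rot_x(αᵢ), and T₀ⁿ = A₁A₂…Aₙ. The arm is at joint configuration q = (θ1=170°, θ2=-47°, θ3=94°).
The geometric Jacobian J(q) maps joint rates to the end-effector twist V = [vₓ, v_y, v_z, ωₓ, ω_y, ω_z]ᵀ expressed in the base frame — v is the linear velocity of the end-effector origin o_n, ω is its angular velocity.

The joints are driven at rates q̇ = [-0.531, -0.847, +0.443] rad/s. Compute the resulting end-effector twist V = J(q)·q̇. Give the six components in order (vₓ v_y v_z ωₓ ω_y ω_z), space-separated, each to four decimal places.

o_n = [-0.4765, -0.0173, 0.3606]
J₁: ẑ×o_n = [0.0173, -0.4765, 0.0000], ω = ẑ
J2: z=[-0.1736, -0.9848, 0.0000] o=[-0.1280, 0.0226, 0.0000] → [-0.3551, 0.0626, -0.3362, -0.1736, -0.9848, 0.0000]
J3: z=[0.7202, -0.1270, 0.6820] o=[-0.4638, 0.0818, 0.3657] → [0.0682, -0.0049, -0.0730, 0.7202, -0.1270, 0.6820]
V = J·q̇ = [0.3218, 0.1978, 0.2525, 0.4661, 0.7779, -0.2289]

0.3218 0.1978 0.2525 0.4661 0.7779 -0.2289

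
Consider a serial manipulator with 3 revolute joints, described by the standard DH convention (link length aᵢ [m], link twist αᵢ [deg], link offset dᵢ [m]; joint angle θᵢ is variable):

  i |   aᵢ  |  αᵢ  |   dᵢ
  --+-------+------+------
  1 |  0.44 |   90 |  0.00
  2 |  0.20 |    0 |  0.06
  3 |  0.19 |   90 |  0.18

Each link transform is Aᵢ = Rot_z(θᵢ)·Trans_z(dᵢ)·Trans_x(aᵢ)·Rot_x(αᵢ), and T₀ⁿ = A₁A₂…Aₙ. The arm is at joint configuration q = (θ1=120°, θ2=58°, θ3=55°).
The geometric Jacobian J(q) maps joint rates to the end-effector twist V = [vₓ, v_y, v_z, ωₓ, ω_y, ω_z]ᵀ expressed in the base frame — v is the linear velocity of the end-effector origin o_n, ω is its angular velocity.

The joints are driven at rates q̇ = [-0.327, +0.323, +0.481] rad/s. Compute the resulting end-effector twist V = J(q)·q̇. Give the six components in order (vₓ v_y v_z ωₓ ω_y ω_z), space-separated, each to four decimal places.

0.2705 -0.1601 -0.0255 0.6963 0.4020 -0.3270

o_n = [-0.0280, 0.5285, 0.3445]
J₁: ẑ×o_n = [-0.5285, -0.0280, 0.0000], ω = ẑ
J2: z=[0.8660, 0.5000, 0.0000] o=[-0.2200, 0.3811, 0.0000] → [0.1723, -0.2984, 0.0317, 0.8660, 0.5000, 0.0000]
J3: z=[0.8660, 0.5000, 0.0000] o=[-0.2210, 0.5028, 0.1696] → [0.0874, -0.1515, -0.0742, 0.8660, 0.5000, 0.0000]
V = J·q̇ = [0.2705, -0.1601, -0.0255, 0.6963, 0.4020, -0.3270]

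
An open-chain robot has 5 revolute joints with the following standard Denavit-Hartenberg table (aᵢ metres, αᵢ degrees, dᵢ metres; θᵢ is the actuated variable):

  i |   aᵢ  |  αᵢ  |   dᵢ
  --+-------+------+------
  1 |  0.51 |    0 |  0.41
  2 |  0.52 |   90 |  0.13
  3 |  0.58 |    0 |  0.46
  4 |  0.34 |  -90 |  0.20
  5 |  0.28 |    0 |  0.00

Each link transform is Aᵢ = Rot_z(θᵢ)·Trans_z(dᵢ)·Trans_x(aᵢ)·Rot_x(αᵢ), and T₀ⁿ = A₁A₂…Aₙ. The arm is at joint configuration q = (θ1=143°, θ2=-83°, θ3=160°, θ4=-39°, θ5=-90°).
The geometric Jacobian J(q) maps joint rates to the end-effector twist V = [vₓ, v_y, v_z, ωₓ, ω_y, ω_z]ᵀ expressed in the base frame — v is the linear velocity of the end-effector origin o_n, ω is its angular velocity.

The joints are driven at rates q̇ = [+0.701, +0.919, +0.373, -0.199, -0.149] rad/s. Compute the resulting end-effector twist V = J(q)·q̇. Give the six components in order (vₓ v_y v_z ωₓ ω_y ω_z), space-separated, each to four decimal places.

o_n = [0.3067, -0.3364, 1.0298]
J₁: ẑ×o_n = [0.3364, 0.3067, -0.0000], ω = ẑ
J2: z=[0.0000, 0.0000, 1.0000] o=[-0.4073, 0.3069, 0.4100] → [0.6433, 0.7140, -0.0000, 0.0000, 0.0000, 1.0000]
J3: z=[0.8660, -0.5000, 0.0000] o=[-0.1473, 0.7573, 0.5400] → [-0.2449, -0.4242, -0.7201, 0.8660, -0.5000, 0.0000]
J4: z=[0.8660, -0.5000, 0.0000] o=[-0.0214, 0.0553, 0.7384] → [-0.1457, -0.2524, -0.1751, 0.8660, -0.5000, 0.0000]
J5: z=[-0.4286, -0.7423, -0.5150] o=[0.0642, -0.1964, 1.0298] → [-0.0721, -0.1249, 0.2400, -0.4286, -0.7423, -0.5150]
V = J·q̇ = [0.7754, 0.7818, -0.2695, 0.2145, 0.0236, 1.6967]

0.7754 0.7818 -0.2695 0.2145 0.0236 1.6967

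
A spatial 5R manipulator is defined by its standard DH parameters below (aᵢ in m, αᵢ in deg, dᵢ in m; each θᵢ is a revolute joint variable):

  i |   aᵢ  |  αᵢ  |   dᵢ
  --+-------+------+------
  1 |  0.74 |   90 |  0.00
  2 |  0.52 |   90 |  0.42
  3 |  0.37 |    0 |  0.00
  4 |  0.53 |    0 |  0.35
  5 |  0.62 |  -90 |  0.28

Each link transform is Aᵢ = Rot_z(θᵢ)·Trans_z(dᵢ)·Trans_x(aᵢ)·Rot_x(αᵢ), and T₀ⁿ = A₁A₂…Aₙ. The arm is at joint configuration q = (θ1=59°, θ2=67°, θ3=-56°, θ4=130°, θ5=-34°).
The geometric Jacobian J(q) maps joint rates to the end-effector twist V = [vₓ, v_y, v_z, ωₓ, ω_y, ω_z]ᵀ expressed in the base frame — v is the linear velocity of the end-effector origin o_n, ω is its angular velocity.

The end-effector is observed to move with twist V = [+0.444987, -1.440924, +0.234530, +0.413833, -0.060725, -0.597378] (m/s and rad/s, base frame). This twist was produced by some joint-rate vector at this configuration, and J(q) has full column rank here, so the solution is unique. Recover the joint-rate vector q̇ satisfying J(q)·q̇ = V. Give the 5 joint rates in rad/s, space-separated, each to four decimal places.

-0.5290 0.3860 0.0800 0.2420 -0.1470

o_n = [1.8265, 1.0569, 0.9946]
J₁: ẑ×o_n = [-1.0569, 1.8265, 0.0000], ω = ẑ
J2: z=[0.8572, -0.5150, 0.0000] o=[0.3811, 0.6343, 0.0000] → [-0.5123, -0.8526, 1.1066, 0.8572, -0.5150, 0.0000]
J3: z=[0.4741, 0.7890, -0.3907] o=[0.8458, 0.5921, 0.4787] → [0.5887, -0.6278, -0.5535, 0.4741, 0.7890, -0.3907]
J4: z=[0.4741, 0.7890, -0.3907] o=[0.6245, 0.8194, 0.6691] → [0.3496, -0.6240, -0.8358, 0.4741, 0.7890, -0.3907]
J5: z=[0.4741, 0.7890, -0.3907] o=[1.2565, 0.8821, 0.6668] → [0.3269, -0.3781, -0.3668, 0.4741, 0.7890, -0.3907]
q̇ = J⁺·V = [-0.5290, 0.3860, 0.0800, 0.2420, -0.1470]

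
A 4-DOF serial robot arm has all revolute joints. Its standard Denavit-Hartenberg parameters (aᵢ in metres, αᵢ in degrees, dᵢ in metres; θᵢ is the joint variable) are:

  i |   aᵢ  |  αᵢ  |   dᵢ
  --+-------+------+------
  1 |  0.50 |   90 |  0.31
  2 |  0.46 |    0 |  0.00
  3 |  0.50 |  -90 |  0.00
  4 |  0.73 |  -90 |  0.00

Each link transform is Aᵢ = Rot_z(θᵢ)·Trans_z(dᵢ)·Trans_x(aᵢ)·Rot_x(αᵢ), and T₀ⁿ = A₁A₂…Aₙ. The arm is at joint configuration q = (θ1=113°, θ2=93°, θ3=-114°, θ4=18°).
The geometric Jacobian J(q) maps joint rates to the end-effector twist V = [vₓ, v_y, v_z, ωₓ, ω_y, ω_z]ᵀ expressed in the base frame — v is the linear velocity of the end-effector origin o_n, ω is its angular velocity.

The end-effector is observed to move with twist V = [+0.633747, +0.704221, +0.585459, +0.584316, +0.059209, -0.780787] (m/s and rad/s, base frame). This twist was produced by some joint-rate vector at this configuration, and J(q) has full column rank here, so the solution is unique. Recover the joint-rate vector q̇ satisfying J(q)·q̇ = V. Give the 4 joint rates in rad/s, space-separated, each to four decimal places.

-0.3280 0.0340 0.5270 -0.4850

o_n = [-0.8293, 1.3763, 0.3414]
J₁: ẑ×o_n = [-1.3763, -0.8293, 0.0000], ω = ẑ
J2: z=[0.9205, 0.3907, 0.0000] o=[-0.1954, 0.4603, 0.3100] → [0.0123, -0.0289, 1.0909, 0.9205, 0.3907, 0.0000]
J3: z=[0.9205, 0.3907, 0.0000] o=[-0.1860, 0.4381, 0.7694] → [-0.1672, 0.3940, 1.1149, 0.9205, 0.3907, 0.0000]
J4: z=[-0.1400, 0.3299, 0.9336] o=[-0.3683, 0.8678, 0.5902] → [-0.5568, -0.4651, 0.0808, -0.1400, 0.3299, 0.9336]
q̇ = J⁺·V = [-0.3280, 0.0340, 0.5270, -0.4850]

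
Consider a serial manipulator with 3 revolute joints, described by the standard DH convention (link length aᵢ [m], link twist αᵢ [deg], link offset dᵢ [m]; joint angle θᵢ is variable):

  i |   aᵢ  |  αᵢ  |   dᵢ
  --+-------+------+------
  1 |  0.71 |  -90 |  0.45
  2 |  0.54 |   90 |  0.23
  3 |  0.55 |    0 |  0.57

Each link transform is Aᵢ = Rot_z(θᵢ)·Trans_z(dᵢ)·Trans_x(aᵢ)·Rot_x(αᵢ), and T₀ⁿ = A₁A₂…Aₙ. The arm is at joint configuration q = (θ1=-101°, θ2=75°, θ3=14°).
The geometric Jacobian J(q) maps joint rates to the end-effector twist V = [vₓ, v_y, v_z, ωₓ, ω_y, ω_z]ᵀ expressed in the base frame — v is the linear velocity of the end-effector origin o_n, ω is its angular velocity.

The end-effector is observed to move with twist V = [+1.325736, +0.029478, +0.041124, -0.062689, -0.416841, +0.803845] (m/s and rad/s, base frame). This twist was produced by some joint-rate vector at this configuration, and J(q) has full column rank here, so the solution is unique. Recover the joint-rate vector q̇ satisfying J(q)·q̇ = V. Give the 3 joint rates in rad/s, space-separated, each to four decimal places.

o_n = [0.0628, -1.5795, -0.4396]
J₁: ẑ×o_n = [1.5795, 0.0628, -0.0000], ω = ẑ
J2: z=[0.9816, -0.1908, 0.0000] o=[-0.1355, -0.6970, 0.4500] → [0.1697, 0.8732, -0.8285, 0.9816, -0.1908, 0.0000]
J3: z=[-0.1843, -0.9482, 0.2588] o=[0.0636, -0.8780, -0.0716] → [0.5304, -0.0680, 0.1285, -0.1843, -0.9482, 0.2588]
q̇ = J⁺·V = [0.6910, 0.0180, 0.4360]

0.6910 0.0180 0.4360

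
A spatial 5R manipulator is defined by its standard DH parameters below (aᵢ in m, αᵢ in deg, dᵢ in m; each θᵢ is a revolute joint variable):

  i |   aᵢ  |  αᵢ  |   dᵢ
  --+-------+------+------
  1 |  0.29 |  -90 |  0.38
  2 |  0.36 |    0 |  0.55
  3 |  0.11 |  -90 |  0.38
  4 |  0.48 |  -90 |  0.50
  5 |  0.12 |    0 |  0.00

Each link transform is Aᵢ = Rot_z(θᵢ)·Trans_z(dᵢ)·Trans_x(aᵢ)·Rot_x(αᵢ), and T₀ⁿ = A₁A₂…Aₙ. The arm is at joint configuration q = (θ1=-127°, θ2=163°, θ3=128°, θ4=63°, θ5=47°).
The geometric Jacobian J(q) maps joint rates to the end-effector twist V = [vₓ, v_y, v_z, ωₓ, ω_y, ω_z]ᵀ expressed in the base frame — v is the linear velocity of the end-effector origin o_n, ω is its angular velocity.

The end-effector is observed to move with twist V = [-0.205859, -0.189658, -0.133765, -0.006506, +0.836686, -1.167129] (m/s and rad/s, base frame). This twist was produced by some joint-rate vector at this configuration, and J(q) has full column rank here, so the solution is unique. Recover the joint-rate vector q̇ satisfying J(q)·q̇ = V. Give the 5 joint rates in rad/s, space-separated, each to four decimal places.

o_n = [0.0652, -0.6269, 0.4678]
J₁: ẑ×o_n = [0.6269, 0.0652, -0.0000], ω = ẑ
J2: z=[0.7986, -0.6018, 0.0000] o=[-0.1745, -0.2316, 0.3800] → [-0.0529, -0.0701, -0.1714, 0.7986, -0.6018, 0.0000]
J3: z=[0.7986, -0.6018, 0.0000] o=[0.4719, -0.2877, 0.2747] → [-0.1162, -0.1542, -0.5157, 0.7986, -0.6018, 0.0000]
J4: z=[-0.5618, -0.7456, -0.3584] o=[0.7517, -0.5478, 0.3774] → [-0.0957, 0.2968, -0.4674, -0.5618, -0.7456, -0.3584]
J5: z=[-0.1704, 0.5282, -0.8318] o=[0.0822, -0.7256, 0.4017] → [0.1170, 0.0254, -0.0079, -0.1704, 0.5282, -0.8318]
q̇ = J⁺·V = [-0.4830, -0.9680, 0.9060, -0.3750, 0.9840]

-0.4830 -0.9680 0.9060 -0.3750 0.9840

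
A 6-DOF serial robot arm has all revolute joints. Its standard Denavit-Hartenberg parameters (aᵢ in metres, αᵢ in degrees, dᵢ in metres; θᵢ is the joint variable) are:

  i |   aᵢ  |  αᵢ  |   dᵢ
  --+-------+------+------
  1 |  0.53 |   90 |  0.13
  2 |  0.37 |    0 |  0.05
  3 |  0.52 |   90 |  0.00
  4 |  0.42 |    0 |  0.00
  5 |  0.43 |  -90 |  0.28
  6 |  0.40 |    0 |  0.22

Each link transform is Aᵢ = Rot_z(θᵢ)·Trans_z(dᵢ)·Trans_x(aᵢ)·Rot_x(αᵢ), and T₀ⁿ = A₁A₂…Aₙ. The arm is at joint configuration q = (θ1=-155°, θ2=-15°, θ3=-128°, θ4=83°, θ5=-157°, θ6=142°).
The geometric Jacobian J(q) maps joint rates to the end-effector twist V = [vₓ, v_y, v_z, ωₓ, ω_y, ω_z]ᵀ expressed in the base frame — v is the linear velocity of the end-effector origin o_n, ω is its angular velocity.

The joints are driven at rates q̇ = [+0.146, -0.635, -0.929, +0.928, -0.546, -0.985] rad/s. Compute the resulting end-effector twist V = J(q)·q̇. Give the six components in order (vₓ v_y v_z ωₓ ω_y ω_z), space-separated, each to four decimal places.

o_n = [-0.3727, 0.2865, -0.4289]
J₁: ẑ×o_n = [-0.2865, -0.3727, 0.0000], ω = ẑ
J2: z=[-0.4226, 0.9063, 0.0000] o=[-0.4803, -0.2240, 0.1300] → [-0.5065, -0.2362, -0.3132, -0.4226, 0.9063, 0.0000]
J3: z=[-0.4226, 0.9063, 0.0000] o=[-0.8254, -0.3297, 0.0342] → [-0.4197, -0.1957, -0.6706, -0.4226, 0.9063, 0.0000]
J4: z=[0.5454, 0.2543, 0.7986] o=[-0.4490, -0.1542, -0.2787] → [-0.3901, 0.1428, 0.2210, 0.5454, 0.2543, 0.7986]
J5: z=[0.5454, 0.2543, 0.7986] o=[-0.5881, 0.2409, -0.3095] → [-0.0668, 0.2371, -0.0299, 0.5454, 0.2543, 0.7986]
J6: z=[0.5793, 0.5743, -0.5785] o=[-0.1749, -0.0225, -0.1572] → [0.0227, 0.2718, 0.2926, 0.5793, 0.5743, -0.5785]
V = J·q̇ = [0.3217, 0.0127, 0.7551, 0.2987, -1.8859, 1.0209]

0.3217 0.0127 0.7551 0.2987 -1.8859 1.0209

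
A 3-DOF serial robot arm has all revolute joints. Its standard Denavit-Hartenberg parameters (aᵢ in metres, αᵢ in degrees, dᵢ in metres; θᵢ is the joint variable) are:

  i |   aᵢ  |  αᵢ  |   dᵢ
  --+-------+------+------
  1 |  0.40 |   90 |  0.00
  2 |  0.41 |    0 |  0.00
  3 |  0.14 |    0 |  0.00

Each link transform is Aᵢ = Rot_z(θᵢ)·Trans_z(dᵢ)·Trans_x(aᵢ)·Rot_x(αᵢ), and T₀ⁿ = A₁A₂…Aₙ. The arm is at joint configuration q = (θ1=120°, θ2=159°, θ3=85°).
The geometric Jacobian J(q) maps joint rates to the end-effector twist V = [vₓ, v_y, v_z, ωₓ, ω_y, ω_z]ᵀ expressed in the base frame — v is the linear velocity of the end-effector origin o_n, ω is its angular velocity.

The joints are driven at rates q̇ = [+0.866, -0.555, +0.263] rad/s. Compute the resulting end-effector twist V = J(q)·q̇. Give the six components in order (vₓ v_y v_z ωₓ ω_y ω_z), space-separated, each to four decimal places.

o_n = [0.0221, -0.0382, 0.0211]
J₁: ẑ×o_n = [0.0382, 0.0221, -0.0000], ω = ẑ
J2: z=[0.8660, 0.5000, 0.0000] o=[-0.2000, 0.3464, 0.0000] → [0.0105, -0.0183, -0.4441, 0.8660, 0.5000, 0.0000]
J3: z=[0.8660, 0.5000, 0.0000] o=[-0.0086, 0.0149, 0.1469] → [-0.0629, 0.1090, -0.0614, 0.8660, 0.5000, 0.0000]
V = J·q̇ = [0.0107, 0.0579, 0.2304, -0.2529, -0.1460, 0.8660]

0.0107 0.0579 0.2304 -0.2529 -0.1460 0.8660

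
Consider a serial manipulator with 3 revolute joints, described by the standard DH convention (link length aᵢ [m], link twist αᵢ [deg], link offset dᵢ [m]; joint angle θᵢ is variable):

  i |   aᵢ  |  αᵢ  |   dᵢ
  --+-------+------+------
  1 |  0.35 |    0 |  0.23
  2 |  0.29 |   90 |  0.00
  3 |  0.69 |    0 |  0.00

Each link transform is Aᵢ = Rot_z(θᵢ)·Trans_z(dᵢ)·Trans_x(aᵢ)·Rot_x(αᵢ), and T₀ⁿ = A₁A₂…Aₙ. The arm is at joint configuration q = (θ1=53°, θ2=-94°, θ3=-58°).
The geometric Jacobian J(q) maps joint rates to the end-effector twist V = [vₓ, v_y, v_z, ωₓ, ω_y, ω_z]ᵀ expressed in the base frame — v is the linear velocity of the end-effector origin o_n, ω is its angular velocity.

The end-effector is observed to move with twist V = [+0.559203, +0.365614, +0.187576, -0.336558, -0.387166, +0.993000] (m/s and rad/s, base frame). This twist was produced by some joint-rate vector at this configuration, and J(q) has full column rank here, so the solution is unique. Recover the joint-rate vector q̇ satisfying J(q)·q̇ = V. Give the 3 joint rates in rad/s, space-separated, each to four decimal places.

0.3380 0.6550 0.5130

o_n = [0.7055, -0.1506, -0.3552]
J₁: ẑ×o_n = [0.1506, 0.7055, -0.0000], ω = ẑ
J2: z=[0.0000, 0.0000, 1.0000] o=[0.2106, 0.2795, 0.2300] → [0.4301, 0.4948, -0.0000, 0.0000, 0.0000, 1.0000]
J3: z=[-0.6561, -0.7547, 0.0000] o=[0.4295, 0.0893, 0.2300] → [0.4416, -0.3839, 0.3656, -0.6561, -0.7547, 0.0000]
q̇ = J⁺·V = [0.3380, 0.6550, 0.5130]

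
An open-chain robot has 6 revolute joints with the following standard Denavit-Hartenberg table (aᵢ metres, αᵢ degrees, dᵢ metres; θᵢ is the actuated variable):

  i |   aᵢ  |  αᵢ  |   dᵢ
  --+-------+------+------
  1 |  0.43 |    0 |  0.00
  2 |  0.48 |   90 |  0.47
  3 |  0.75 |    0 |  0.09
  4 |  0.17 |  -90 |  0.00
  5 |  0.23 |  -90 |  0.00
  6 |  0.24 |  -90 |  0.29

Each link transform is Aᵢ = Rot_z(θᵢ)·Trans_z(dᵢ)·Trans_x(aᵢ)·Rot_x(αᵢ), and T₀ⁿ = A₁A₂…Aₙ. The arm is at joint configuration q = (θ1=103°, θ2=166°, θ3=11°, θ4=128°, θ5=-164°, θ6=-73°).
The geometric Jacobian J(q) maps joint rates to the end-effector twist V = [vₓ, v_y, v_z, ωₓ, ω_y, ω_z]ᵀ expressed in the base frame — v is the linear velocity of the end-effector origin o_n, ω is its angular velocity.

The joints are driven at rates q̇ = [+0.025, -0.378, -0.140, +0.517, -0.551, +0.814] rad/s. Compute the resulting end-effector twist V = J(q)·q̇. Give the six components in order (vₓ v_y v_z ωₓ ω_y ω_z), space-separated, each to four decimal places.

-0.3380 -0.2556 -0.3542 -1.1626 -0.1719 0.2100

o_n = [-0.5673, -0.6678, 0.4146]
J₁: ẑ×o_n = [0.6678, -0.5673, 0.0000], ω = ẑ
J2: z=[0.0000, 0.0000, 1.0000] o=[-0.0967, 0.4190, 0.0000] → [1.0867, -0.4705, 0.0000, 0.0000, 0.0000, 1.0000]
J3: z=[-0.9998, 0.0175, 0.0000] o=[-0.1051, -0.0609, 0.4700] → [-0.0010, -0.0554, 0.6148, -0.9998, 0.0175, 0.0000]
J4: z=[-0.9998, 0.0175, 0.0000] o=[-0.2079, -0.7955, 0.6131] → [-0.0035, -0.1985, -0.1214, -0.9998, 0.0175, 0.0000]
J5: z=[0.0114, 0.6560, -0.7547] o=[-0.2057, -0.6672, 0.7246] → [-0.2038, 0.2764, 0.2372, 0.0114, 0.6560, -0.7547]
J6: z=[-0.9575, 0.2248, 0.1808] o=[-0.2720, -0.8329, 0.5796] → [-0.0670, -0.2114, -0.0918, -0.9575, 0.2248, 0.1808]
V = J·q̇ = [-0.3380, -0.2556, -0.3542, -1.1626, -0.1719, 0.2100]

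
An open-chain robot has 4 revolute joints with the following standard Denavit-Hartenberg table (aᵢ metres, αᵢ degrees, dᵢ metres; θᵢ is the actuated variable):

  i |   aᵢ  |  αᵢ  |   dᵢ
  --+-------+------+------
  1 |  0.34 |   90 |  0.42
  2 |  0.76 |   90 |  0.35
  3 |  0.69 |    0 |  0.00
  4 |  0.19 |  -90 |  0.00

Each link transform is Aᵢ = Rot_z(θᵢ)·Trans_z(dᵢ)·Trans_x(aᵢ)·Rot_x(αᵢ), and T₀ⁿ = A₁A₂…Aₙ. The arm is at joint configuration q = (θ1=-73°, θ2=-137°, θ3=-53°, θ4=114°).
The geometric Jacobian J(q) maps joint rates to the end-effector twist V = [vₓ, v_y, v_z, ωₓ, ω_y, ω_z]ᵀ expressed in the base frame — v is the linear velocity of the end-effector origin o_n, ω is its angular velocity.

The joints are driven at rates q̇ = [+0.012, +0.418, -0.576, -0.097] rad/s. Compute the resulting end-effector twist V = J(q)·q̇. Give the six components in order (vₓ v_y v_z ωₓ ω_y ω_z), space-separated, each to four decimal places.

o_n = [-0.1382, 0.5714, -0.4443]
J₁: ẑ×o_n = [-0.5714, -0.1382, 0.0000], ω = ẑ
J2: z=[-0.9563, -0.2924, 0.0000] o=[0.0994, -0.3251, 0.4200] → [0.2527, -0.8266, -0.9269, -0.9563, -0.2924, 0.0000]
J3: z=[-0.1994, 0.6522, 0.7314] o=[-0.3978, 0.1041, -0.0983] → [-0.5675, 0.1208, -0.2625, -0.1994, 0.6522, 0.7314]
J4: z=[-0.1994, 0.6522, 0.7314] o=[0.0404, 0.5556, -0.3815] → [-0.0526, -0.1432, 0.1133, -0.1994, 0.6522, 0.7314]
V = J·q̇ = [0.4307, -0.4029, -0.2472, -0.2655, -0.5611, -0.4802]

0.4307 -0.4029 -0.2472 -0.2655 -0.5611 -0.4802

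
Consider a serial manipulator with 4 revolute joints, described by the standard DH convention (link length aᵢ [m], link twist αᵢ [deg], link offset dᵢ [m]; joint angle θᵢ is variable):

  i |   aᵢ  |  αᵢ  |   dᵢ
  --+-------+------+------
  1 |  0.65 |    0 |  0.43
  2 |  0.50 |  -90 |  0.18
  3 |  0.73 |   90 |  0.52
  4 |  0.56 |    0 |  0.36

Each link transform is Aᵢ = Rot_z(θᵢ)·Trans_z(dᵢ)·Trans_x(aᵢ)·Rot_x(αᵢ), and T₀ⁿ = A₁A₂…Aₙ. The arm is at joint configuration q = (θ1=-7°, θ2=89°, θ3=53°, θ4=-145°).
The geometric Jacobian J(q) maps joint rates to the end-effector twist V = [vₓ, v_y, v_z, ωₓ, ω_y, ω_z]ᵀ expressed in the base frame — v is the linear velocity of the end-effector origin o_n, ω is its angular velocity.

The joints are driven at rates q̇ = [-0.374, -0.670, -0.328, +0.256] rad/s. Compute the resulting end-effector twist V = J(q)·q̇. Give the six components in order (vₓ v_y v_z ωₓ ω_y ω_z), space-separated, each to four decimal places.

o_n = [0.5806, 0.8900, 0.6100]
J₁: ẑ×o_n = [-0.8900, 0.5806, 0.0000], ω = ẑ
J2: z=[0.0000, 0.0000, 1.0000] o=[0.6452, -0.0792, 0.4300] → [-0.9692, -0.0645, 0.0000, 0.0000, 0.0000, 1.0000]
J3: z=[-0.9903, 0.1392, 0.0000] o=[0.7147, 0.4159, 0.6100] → [0.0000, 0.0000, -0.4508, -0.9903, 0.1392, 0.0000]
J4: z=[0.1111, 0.7909, 0.6018] o=[0.2609, 0.9233, 0.0270] → [0.4812, 0.1276, -0.2565, 0.1111, 0.7909, 0.6018]
V = J·q̇ = [1.1054, -0.1412, 0.0822, 0.3533, 0.1568, -0.8899]

1.1054 -0.1412 0.0822 0.3533 0.1568 -0.8899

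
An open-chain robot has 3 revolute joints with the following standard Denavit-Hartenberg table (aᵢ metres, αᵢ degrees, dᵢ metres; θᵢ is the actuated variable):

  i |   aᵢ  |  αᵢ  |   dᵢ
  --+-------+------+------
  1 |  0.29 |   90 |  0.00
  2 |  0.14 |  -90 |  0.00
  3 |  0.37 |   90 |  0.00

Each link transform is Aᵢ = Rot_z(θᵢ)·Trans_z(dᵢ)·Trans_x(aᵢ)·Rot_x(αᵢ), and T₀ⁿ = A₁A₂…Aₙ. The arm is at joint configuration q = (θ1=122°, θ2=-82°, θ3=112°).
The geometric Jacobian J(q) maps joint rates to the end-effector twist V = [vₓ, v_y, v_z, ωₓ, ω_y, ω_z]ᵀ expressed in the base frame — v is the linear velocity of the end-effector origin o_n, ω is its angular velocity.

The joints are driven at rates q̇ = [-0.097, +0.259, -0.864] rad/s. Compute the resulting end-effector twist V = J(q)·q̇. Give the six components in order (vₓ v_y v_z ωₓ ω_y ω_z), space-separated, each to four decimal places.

-0.1174 0.0150 -0.2935 0.6730 -0.5883 -0.2172

o_n = [-0.4447, 0.0643, -0.0014]
J₁: ẑ×o_n = [-0.0643, -0.4447, 0.0000], ω = ẑ
J2: z=[0.8480, 0.5299, 0.0000] o=[-0.1537, 0.2459, 0.0000] → [-0.0007, 0.0012, 0.0002, 0.8480, 0.5299, 0.0000]
J3: z=[-0.5248, 0.8398, 0.1392] o=[-0.1640, 0.2625, -0.1386] → [0.1428, 0.0330, 0.3397, -0.5248, 0.8398, 0.1392]
V = J·q̇ = [-0.1174, 0.0150, -0.2935, 0.6730, -0.5883, -0.2172]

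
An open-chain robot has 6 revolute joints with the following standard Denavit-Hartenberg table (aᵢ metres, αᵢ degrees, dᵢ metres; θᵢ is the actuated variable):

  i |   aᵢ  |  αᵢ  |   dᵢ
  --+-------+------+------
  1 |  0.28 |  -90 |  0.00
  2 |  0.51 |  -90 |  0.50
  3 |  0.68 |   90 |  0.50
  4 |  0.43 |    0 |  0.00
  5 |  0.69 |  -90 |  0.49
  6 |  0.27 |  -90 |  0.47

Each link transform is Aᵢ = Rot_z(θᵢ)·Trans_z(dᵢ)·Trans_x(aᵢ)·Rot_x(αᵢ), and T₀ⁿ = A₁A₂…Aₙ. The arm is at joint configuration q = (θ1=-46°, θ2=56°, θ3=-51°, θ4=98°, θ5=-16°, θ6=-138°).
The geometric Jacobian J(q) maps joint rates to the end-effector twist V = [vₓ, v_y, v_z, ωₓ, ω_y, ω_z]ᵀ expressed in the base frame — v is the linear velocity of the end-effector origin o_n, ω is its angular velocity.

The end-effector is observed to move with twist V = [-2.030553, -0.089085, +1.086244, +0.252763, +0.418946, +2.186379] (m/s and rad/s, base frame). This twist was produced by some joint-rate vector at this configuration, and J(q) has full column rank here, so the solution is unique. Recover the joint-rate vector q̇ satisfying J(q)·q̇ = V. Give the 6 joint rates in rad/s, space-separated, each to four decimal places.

o_n = [0.1826, 1.3876, -0.9322]
J₁: ẑ×o_n = [-1.3876, 0.1826, 0.0000], ω = ẑ
J2: z=[0.7193, 0.6947, 0.0000] o=[0.1945, -0.2014, 0.0000] → [-0.6476, 0.6706, 1.1514, 0.7193, 0.6947, 0.0000]
J3: z=[-0.5759, 0.5964, -0.5592] o=[0.7523, -0.0592, -0.4228] → [0.5053, 0.0252, -0.4935, -0.5759, 0.5964, -0.5592]
J4: z=[0.1508, 0.7498, 0.6443] o=[1.0107, 0.4339, -1.0572] → [-0.5208, -0.5524, 0.7648, 0.1508, 0.7498, 0.6443]
J5: z=[0.1508, 0.7498, 0.6443] o=[0.7174, 0.6707, -1.2641] → [-0.2131, -0.3946, 0.5091, 0.1508, 0.7498, 0.6443]
J6: z=[-0.8758, -0.2009, 0.4388] o=[0.4750, 1.4731, -1.3806] → [-0.0526, 0.2643, 0.0161, -0.8758, -0.2009, 0.4388]
q̇ = J⁺·V = [0.9350, 0.1390, -0.6570, 0.1940, 0.8770, 0.4420]

0.9350 0.1390 -0.6570 0.1940 0.8770 0.4420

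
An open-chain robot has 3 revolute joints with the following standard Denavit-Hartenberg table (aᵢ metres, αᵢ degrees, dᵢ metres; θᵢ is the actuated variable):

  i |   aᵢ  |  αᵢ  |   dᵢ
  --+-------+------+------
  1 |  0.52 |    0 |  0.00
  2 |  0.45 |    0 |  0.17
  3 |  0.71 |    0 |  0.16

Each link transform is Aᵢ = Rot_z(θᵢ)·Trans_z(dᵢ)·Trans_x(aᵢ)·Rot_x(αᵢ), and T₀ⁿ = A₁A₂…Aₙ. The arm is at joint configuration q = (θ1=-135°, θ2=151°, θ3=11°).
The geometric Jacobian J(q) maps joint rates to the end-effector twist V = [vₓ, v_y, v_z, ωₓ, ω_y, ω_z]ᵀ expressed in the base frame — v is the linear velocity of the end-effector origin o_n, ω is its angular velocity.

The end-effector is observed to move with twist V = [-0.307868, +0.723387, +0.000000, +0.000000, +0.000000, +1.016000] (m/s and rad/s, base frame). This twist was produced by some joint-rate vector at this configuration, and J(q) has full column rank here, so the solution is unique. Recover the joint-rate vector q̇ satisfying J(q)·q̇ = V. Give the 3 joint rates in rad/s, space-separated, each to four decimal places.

o_n = [0.6975, 0.0787, 0.3300]
J₁: ẑ×o_n = [-0.0787, 0.6975, 0.0000], ω = ẑ
J2: z=[0.0000, 0.0000, 1.0000] o=[-0.3677, -0.3677, 0.0000] → [-0.4464, 1.0652, 0.0000, 0.0000, 0.0000, 1.0000]
J3: z=[0.0000, 0.0000, 1.0000] o=[0.0649, -0.2437, 0.1700] → [-0.3223, 0.6326, 0.0000, 0.0000, 0.0000, 1.0000]
q̇ = J⁺·V = [0.1630, 0.1620, 0.6910]

0.1630 0.1620 0.6910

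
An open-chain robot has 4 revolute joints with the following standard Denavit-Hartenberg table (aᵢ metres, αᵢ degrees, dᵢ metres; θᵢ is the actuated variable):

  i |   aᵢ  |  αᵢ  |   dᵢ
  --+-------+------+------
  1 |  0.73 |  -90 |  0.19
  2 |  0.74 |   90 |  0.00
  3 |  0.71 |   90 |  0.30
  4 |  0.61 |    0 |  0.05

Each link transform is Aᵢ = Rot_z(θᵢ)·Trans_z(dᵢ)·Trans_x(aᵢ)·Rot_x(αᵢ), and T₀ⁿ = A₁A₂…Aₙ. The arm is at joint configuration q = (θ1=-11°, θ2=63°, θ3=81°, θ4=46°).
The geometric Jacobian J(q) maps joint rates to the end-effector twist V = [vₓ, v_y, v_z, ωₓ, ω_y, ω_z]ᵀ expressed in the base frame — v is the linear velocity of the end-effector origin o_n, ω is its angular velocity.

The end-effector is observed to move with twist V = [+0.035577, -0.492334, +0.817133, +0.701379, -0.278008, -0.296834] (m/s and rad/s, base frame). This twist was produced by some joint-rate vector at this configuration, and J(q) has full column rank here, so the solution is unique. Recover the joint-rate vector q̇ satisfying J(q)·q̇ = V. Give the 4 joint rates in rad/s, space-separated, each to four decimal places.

-0.2490 -0.0790 0.6390 0.3840

o_n = [2.0058, 0.7429, -0.3360]
J₁: ẑ×o_n = [-0.7429, 2.0058, 0.0000], ω = ẑ
J2: z=[0.1908, 0.9816, 0.0000] o=[0.7166, -0.1393, 0.1900] → [-0.5163, 0.1004, -1.0972, 0.1908, 0.9816, 0.0000]
J3: z=[0.8746, -0.1700, 0.4540] o=[1.0464, -0.2034, -0.4693] → [-0.4523, 0.3189, 0.9908, 0.8746, -0.1700, 0.4540]
J4: z=[0.4103, -0.2391, -0.8800] o=[1.4921, 0.4244, -0.4321] → [0.2573, -0.4915, 0.2535, 0.4103, -0.2391, -0.8800]
q̇ = J⁺·V = [-0.2490, -0.0790, 0.6390, 0.3840]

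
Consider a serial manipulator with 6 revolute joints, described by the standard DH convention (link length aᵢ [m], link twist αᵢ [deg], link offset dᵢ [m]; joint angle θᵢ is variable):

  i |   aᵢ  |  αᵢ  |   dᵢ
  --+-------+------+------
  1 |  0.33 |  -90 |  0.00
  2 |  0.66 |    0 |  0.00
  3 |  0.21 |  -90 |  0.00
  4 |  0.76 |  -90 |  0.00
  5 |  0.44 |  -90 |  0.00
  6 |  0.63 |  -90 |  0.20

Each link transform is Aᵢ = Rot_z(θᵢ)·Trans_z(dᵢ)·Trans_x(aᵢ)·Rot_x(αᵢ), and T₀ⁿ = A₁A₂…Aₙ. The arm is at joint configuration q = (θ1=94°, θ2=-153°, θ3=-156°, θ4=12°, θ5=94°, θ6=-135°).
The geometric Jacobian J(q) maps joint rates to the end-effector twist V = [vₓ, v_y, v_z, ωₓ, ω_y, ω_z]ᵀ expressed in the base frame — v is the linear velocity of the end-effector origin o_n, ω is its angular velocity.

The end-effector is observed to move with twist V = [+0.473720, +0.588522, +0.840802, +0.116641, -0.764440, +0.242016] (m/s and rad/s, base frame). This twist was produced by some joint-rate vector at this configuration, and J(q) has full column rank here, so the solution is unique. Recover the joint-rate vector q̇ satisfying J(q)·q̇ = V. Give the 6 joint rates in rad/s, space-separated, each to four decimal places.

0.0430 -0.0100 -0.7380 0.4200 -0.5370 0.7700

o_n = [0.5408, 0.1841, -0.2302]
J₁: ẑ×o_n = [-0.1841, 0.5408, 0.0000], ω = ẑ
J2: z=[-0.9976, -0.0698, 0.0000] o=[-0.0230, 0.3292, 0.0000] → [0.0161, -0.2296, 0.1840, -0.9976, -0.0698, 0.0000]
J3: z=[-0.9976, -0.0698, 0.0000] o=[0.0180, -0.2574, 0.2996] → [0.0370, -0.5285, -0.4040, -0.9976, -0.0698, 0.0000]
J4: z=[0.0542, -0.7753, -0.6293] o=[0.0088, -0.1256, 0.1364] → [0.4791, -0.3150, 0.4293, 0.0542, -0.7753, -0.6293]
J5: z=[0.9849, -0.0623, 0.1616] o=[0.1338, 0.3521, -0.4413] → [0.0140, -0.1422, -0.1401, 0.9849, -0.0623, 0.1616]
J6: z=[-0.1603, -0.6811, 0.7144] o=[0.1049, 0.6731, -0.1417] → [0.4095, 0.2972, 0.3753, -0.1603, -0.6811, 0.7144]
q̇ = J⁺·V = [0.0430, -0.0100, -0.7380, 0.4200, -0.5370, 0.7700]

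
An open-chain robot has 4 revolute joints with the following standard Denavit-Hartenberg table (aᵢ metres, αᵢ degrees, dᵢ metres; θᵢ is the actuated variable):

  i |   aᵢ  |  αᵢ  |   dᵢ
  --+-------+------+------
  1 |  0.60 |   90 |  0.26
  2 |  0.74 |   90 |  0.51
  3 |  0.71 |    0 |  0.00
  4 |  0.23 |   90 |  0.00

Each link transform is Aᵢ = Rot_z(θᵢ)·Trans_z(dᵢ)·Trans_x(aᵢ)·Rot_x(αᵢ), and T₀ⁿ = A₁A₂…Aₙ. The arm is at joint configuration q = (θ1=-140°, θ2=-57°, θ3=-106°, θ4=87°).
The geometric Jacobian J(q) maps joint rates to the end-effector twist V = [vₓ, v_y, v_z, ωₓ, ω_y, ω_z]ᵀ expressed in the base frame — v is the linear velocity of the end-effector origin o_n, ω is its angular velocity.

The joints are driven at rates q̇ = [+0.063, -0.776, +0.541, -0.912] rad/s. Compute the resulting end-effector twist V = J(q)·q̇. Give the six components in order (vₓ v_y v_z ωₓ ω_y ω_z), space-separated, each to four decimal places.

o_n = [-0.6184, -0.8419, -0.3789]
J₁: ẑ×o_n = [0.8419, -0.6184, 0.0000], ω = ẑ
J2: z=[-0.6428, 0.7660, 0.0000] o=[-0.4596, -0.3857, 0.2600] → [-0.4894, -0.4107, 0.4149, -0.6428, 0.7660, 0.0000]
J3: z=[0.6425, 0.5391, -0.5446] o=[-1.0962, -0.2541, -0.3606] → [-0.3300, -0.2485, -0.6352, 0.6425, 0.5391, -0.5446]
J4: z=[0.6425, 0.5391, -0.5446] o=[-0.5758, -0.7084, -0.1965] → [-0.1710, 0.1404, -0.0628, 0.6425, 0.5391, -0.5446]
V = J·q̇ = [0.4103, 0.0173, -0.6083, 0.2605, -0.7945, 0.2651]

0.4103 0.0173 -0.6083 0.2605 -0.7945 0.2651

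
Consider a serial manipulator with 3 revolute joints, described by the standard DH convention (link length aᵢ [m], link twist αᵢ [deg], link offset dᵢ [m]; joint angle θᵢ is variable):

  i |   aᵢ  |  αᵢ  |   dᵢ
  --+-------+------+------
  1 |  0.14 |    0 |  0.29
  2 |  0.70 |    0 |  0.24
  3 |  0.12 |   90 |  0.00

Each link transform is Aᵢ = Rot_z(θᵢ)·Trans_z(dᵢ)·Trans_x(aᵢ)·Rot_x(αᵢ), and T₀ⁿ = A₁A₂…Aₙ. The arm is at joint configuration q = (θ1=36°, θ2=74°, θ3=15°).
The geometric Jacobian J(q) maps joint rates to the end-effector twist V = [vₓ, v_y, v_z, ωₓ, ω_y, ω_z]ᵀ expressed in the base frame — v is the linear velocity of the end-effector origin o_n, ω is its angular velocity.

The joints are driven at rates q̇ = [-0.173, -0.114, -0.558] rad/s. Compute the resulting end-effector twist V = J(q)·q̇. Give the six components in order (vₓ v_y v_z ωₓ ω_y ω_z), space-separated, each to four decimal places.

o_n = [-0.1950, 0.8384, 0.5300]
J₁: ẑ×o_n = [-0.8384, -0.1950, 0.0000], ω = ẑ
J2: z=[0.0000, 0.0000, 1.0000] o=[0.1133, 0.0823, 0.2900] → [-0.7561, -0.3082, 0.0000, 0.0000, 0.0000, 1.0000]
J3: z=[0.0000, 0.0000, 1.0000] o=[-0.1262, 0.7401, 0.5300] → [-0.0983, -0.0688, 0.0000, 0.0000, 0.0000, 1.0000]
V = J·q̇ = [0.2861, 0.1073, 0.0000, 0.0000, 0.0000, -0.8450]

0.2861 0.1073 0.0000 0.0000 0.0000 -0.8450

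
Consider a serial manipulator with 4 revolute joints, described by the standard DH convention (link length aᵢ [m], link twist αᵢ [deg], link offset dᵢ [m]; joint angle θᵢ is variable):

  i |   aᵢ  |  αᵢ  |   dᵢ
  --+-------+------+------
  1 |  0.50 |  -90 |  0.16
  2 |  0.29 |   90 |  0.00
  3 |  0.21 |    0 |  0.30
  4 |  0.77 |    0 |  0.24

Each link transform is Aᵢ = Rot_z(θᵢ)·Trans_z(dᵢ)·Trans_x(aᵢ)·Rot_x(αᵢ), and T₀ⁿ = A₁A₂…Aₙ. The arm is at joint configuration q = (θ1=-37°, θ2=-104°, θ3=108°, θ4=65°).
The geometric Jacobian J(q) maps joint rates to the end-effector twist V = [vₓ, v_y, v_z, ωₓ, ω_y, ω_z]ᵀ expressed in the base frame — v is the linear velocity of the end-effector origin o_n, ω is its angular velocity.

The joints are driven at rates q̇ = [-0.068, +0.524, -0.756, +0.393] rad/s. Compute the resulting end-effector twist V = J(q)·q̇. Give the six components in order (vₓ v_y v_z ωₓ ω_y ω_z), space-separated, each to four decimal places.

-0.1013 0.4761 0.3858 0.5966 0.2065 0.0198

o_n = [0.2617, 0.1704, -0.4938]
J₁: ẑ×o_n = [-0.1704, 0.2617, 0.0000], ω = ẑ
J2: z=[0.6018, 0.7986, 0.0000] o=[0.3993, -0.3009, 0.1600] → [-0.5221, 0.3935, 0.3935, 0.6018, 0.7986, 0.0000]
J3: z=[-0.7749, 0.5839, -0.2419] o=[0.3433, -0.2587, 0.4414] → [-0.4423, -0.7049, -0.2848, -0.7749, 0.5839, -0.2419]
J4: z=[-0.7749, 0.5839, -0.2419] o=[0.2435, 0.0666, 0.3058] → [-0.4418, -0.6240, -0.0911, -0.7749, 0.5839, -0.2419]
V = J·q̇ = [-0.1013, 0.4761, 0.3858, 0.5966, 0.2065, 0.0198]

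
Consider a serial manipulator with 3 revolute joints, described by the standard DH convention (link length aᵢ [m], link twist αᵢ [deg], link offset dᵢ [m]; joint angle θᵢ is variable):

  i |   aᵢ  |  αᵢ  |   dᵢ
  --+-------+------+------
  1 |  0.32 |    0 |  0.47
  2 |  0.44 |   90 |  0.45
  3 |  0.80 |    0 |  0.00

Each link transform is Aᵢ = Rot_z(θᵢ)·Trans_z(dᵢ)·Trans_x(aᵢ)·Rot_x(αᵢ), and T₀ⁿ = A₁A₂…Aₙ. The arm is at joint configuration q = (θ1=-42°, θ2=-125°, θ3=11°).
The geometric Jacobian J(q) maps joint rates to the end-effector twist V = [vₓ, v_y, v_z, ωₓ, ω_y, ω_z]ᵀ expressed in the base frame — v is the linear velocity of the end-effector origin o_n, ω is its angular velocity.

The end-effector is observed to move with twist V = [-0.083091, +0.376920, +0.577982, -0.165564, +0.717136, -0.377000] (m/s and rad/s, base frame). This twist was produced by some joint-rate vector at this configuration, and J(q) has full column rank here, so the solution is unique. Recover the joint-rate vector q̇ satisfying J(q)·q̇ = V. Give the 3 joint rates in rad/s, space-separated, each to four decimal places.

o_n = [-0.9561, -0.4898, 1.0726]
J₁: ẑ×o_n = [0.4898, -0.9561, 0.0000], ω = ẑ
J2: z=[0.0000, 0.0000, 1.0000] o=[0.2378, -0.2141, 0.4700] → [0.2756, -1.1939, 0.0000, 0.0000, 0.0000, 1.0000]
J3: z=[-0.2250, 0.9744, 0.0000] o=[-0.1909, -0.3131, 0.9200] → [0.1487, 0.0343, 0.7853, -0.2250, 0.9744, 0.0000]
q̇ = J⁺·V = [-0.4140, 0.0370, 0.7360]

-0.4140 0.0370 0.7360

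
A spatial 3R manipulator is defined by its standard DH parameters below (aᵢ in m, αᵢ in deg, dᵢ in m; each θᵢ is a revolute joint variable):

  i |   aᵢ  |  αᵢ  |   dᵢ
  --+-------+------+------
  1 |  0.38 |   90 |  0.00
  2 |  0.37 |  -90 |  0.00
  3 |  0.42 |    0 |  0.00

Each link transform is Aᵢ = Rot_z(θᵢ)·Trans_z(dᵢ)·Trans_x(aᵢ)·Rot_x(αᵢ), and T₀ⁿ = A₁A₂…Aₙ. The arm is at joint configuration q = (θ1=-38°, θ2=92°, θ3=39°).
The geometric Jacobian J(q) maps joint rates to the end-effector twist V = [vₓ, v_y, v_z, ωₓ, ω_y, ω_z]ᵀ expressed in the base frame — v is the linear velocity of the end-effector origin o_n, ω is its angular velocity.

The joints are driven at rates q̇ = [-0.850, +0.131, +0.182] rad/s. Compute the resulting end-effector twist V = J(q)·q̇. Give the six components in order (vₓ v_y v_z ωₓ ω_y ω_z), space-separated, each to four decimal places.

o_n = [0.4430, -0.0107, 0.6960]
J₁: ẑ×o_n = [0.0107, 0.4430, -0.0000], ω = ẑ
J2: z=[-0.6157, -0.7880, 0.0000] o=[0.2994, -0.2340, 0.0000] → [-0.5484, 0.4285, -0.0243, -0.6157, -0.7880, 0.0000]
J3: z=[-0.7875, 0.6153, -0.0349] o=[0.2893, -0.2260, 0.3698] → [0.2082, 0.2515, -0.2642, -0.7875, 0.6153, -0.0349]
V = J·q̇ = [-0.0430, -0.2747, -0.0513, -0.2240, 0.0088, -0.8564]

-0.0430 -0.2747 -0.0513 -0.2240 0.0088 -0.8564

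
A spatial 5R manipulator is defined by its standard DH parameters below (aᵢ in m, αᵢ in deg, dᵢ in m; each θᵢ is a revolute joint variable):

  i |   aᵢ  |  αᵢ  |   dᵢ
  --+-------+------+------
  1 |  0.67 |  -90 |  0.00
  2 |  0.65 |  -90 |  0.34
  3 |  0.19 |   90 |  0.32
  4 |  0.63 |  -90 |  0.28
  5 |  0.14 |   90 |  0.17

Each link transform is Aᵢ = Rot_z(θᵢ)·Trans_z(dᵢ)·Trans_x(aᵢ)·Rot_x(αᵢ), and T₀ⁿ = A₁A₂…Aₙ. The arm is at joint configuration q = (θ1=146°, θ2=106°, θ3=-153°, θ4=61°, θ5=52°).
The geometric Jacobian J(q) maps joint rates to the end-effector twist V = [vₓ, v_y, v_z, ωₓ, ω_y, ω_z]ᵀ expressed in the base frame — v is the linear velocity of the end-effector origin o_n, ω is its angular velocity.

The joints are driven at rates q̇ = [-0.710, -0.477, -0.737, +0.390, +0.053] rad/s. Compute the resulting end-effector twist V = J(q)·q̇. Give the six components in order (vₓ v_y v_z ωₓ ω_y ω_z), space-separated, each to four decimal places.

o_n = [0.1120, -0.5161, 0.0656]
J₁: ẑ×o_n = [0.5161, 0.1120, -0.0000], ω = ẑ
J2: z=[-0.5592, -0.8290, 0.0000] o=[-0.5555, 0.3747, 0.0000] → [-0.0544, 0.0367, 1.0515, -0.5592, -0.8290, 0.0000]
J3: z=[0.7969, -0.5375, 0.2756] o=[-0.5970, -0.0074, -0.6248] → [-0.2309, -0.3547, -0.0242, 0.7969, -0.5375, 0.2756]
J4: z=[0.3945, 0.8087, 0.4364] o=[-0.4290, -0.2248, -0.3739] → [0.4825, 0.0627, -0.5524, 0.3945, 0.8087, 0.4364]
J5: z=[0.7865, -0.0515, -0.6155] o=[-0.0191, -0.3676, 0.1618] → [-0.0864, -0.0050, -0.1100, 0.7865, -0.0515, -0.6155]
V = J·q̇ = [0.0133, 0.1886, -0.7049, -0.1251, 1.1043, -0.7756]

0.0133 0.1886 -0.7049 -0.1251 1.1043 -0.7756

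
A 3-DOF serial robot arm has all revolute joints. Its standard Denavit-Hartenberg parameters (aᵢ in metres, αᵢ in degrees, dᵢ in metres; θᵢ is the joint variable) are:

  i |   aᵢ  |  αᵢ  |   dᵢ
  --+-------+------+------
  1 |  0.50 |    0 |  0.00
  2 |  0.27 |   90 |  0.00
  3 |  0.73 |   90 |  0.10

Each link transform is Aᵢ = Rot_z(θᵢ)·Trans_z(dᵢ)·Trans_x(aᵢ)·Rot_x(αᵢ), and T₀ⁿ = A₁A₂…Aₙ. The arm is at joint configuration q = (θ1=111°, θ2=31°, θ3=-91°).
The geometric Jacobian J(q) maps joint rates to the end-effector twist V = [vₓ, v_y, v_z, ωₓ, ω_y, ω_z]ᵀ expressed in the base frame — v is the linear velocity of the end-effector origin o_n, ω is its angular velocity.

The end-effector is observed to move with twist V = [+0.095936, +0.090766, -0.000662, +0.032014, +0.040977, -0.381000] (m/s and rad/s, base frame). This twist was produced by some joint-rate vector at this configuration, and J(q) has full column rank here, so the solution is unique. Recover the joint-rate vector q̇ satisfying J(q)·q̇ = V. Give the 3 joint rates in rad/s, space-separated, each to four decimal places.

o_n = [-0.3203, 0.7040, -0.7299]
J₁: ẑ×o_n = [-0.7040, -0.3203, 0.0000], ω = ẑ
J2: z=[0.0000, 0.0000, 1.0000] o=[-0.1792, 0.4668, 0.0000] → [-0.2372, -0.1412, 0.0000, 0.0000, 0.0000, 1.0000]
J3: z=[0.6157, 0.7880, 0.0000] o=[-0.3919, 0.6330, 0.0000] → [-0.5752, 0.4494, -0.0127, 0.6157, 0.7880, 0.0000]
q̇ = J⁺·V = [-0.0760, -0.3050, 0.0520]

-0.0760 -0.3050 0.0520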